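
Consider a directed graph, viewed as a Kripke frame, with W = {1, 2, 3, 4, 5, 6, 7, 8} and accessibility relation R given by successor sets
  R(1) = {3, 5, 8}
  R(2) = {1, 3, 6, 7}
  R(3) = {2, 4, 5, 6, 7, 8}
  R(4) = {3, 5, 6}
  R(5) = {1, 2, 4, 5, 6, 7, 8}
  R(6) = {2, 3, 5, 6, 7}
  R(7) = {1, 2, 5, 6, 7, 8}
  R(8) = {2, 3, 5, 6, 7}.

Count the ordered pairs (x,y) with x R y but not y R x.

Enumerating: (1,3), (1,8), (2,1), (3,5), (3,7), (4,6), (5,2), (7,1), (8,2), (8,6).

10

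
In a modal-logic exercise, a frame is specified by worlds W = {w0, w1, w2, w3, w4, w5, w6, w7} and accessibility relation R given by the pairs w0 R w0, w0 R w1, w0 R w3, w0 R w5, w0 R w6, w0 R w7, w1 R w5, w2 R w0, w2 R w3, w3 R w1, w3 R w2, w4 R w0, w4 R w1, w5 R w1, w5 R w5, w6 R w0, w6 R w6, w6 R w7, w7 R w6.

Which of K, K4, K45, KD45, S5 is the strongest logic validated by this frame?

Transitive (axiom 4): no — w0 R w3 and w3 R w2, but not w0 R w2.
Euclidean (axiom 5): no — w0 R w1 and w0 R w3, but not w1 R w3.
Serial (axiom D): yes — every world has a successor (e.g. w0 R w0).
Reflexive (axiom T): no — w1 is not related to itself.
So F validates K; K4 would additionally require R to be transitive. The strongest is K.

K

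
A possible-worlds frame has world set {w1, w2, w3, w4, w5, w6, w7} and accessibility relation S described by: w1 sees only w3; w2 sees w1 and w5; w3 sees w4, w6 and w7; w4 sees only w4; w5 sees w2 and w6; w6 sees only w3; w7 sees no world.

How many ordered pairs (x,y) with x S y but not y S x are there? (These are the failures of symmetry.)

Enumerating: (w1,w3), (w2,w1), (w3,w4), (w3,w7), (w5,w6).

5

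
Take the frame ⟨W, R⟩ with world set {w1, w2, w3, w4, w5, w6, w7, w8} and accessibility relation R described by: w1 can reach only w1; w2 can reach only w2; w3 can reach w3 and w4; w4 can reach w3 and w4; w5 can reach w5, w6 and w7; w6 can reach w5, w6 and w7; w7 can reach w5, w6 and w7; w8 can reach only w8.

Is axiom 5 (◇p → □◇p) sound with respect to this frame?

Yes

Axiom 5 corresponds to the accessibility relation being Euclidean.
Euclidean: yes — any two successors of a common world are R-related.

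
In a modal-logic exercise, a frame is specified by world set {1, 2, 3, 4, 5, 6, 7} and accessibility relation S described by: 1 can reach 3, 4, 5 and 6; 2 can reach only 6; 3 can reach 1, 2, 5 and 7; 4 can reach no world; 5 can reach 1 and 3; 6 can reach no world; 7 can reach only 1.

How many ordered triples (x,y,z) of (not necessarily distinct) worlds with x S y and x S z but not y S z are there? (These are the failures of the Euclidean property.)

Enumerating: (1,3,3), (1,3,4), (1,3,6), (1,4,3), (1,4,4), (1,4,5), (1,4,6), (1,5,4), (1,5,5), (1,5,6), (1,6,3), (1,6,4), … and 19 more.
Total: 31.

31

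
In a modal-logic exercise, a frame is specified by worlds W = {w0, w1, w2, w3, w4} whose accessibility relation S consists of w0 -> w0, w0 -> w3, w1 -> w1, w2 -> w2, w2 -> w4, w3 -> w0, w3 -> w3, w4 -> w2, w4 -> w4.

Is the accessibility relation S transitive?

Transitive: yes — every two-step S-path is closed by a direct edge.

Yes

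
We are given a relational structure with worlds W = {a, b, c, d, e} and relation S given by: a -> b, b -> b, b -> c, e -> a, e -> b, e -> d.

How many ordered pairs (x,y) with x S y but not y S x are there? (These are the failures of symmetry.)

Enumerating: (a,b), (b,c), (e,a), (e,b), (e,d).

5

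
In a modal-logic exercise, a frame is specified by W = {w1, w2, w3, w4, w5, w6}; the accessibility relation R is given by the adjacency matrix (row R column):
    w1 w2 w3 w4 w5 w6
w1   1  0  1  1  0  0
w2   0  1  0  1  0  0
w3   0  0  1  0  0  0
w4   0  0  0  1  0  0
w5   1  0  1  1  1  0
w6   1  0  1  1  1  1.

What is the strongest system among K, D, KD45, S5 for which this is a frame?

Serial (axiom D): yes — every world has a successor (e.g. w1 R w1).
Euclidean (axiom 5): no — w1 R w3 and w1 R w4, but not w3 R w4.
Transitive (axiom 4): yes — every two-step R-path is closed by a direct edge.
Reflexive (axiom T): yes — every world is R-related to itself.
So F validates K, D; KD45 would additionally require R to be Euclidean. The strongest is D.

D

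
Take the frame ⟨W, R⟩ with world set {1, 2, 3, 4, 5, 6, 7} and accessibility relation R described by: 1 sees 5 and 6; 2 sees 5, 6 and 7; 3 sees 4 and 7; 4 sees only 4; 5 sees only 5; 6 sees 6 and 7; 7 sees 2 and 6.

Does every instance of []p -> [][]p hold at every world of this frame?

The schema 4 characterises exactly the transitive frames.
Transitive: no — 1 R 6 and 6 R 7, but not 1 R 7.

No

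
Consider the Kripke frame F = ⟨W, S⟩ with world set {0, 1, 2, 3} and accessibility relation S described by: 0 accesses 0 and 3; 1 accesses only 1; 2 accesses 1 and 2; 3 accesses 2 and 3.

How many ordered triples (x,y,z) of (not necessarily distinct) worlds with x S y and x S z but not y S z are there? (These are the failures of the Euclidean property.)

3

Enumerating: (0,3,0), (2,1,2), (3,2,3).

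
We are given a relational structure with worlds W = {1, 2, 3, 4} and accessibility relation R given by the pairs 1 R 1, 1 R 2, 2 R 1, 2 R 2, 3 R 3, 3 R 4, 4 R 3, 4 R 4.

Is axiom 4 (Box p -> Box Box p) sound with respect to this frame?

By correspondence theory, 4 is valid on a frame iff R is transitive.
Transitive: yes — every two-step R-path is closed by a direct edge.

Yes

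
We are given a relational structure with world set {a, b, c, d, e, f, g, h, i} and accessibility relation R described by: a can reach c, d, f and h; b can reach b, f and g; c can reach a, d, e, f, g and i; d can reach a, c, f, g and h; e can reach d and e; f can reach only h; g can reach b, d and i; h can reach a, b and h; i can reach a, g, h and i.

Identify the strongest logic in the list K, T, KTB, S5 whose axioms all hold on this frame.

Reflexive (axiom T): no — a is not related to itself.
Symmetric (axiom B): no — a R f but not f R a.
Euclidean (axiom 5): no — a R c and a R h, but not c R h.
So F validates K; T would additionally require R to be reflexive. The strongest is K.

K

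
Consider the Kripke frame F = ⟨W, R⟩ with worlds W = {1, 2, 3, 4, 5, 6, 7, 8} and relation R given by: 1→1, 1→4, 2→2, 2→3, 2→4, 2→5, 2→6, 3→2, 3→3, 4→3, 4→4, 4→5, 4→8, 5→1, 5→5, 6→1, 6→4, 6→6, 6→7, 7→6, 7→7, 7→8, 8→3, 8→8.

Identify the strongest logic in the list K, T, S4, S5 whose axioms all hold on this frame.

Reflexive (axiom T): yes — every world is R-related to itself.
Transitive (axiom 4): no — 1 R 4 and 4 R 3, but not 1 R 3.
Euclidean (axiom 5): no — 2 R 3 and 2 R 4, but not 3 R 4.
So F validates K, T; S4 would additionally require R to be transitive. The strongest is T.

T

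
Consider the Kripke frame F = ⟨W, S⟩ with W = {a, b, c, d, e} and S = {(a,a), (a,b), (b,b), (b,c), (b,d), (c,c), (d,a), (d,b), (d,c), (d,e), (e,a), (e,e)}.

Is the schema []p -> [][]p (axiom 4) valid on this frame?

Axiom 4 corresponds to the accessibility relation being transitive.
Transitive: no — a S b and b S c, but not a S c.

No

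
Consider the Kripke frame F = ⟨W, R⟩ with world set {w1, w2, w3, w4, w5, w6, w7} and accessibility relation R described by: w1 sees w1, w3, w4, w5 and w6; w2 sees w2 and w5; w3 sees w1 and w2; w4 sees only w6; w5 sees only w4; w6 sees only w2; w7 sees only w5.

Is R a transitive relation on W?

Transitive: no — w1 R w3 and w3 R w2, but not w1 R w2.

No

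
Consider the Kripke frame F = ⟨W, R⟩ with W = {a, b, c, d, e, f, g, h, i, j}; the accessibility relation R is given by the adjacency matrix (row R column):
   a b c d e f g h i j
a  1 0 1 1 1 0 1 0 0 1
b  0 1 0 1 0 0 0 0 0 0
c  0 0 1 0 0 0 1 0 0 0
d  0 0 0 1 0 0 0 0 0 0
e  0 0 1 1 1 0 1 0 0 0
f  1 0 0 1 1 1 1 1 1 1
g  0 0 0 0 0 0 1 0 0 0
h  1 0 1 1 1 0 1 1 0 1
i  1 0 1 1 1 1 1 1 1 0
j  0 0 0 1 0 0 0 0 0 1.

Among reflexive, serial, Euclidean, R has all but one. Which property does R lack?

Euclidean

Reflexive: yes — every world is R-related to itself.
Serial: yes — every world has a successor (e.g. a R a).
Euclidean: no — a R c and a R d, but not c R d.
Only Euclidean fails.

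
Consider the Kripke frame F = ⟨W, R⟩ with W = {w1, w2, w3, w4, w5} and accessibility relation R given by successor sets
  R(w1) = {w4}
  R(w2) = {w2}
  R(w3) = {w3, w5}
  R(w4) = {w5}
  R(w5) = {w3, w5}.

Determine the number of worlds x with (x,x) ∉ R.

Enumerating: w1, w4.

2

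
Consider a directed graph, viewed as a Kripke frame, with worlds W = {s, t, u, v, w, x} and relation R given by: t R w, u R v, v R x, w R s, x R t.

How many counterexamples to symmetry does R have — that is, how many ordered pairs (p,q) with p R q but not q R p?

5

Enumerating: (t,w), (u,v), (v,x), (w,s), (x,t).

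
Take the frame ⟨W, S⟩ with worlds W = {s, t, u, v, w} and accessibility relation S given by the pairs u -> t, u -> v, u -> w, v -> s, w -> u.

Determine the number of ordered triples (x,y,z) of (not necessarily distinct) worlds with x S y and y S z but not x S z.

5

Enumerating: (u,v,s), (u,w,u), (w,u,t), (w,u,v), (w,u,w).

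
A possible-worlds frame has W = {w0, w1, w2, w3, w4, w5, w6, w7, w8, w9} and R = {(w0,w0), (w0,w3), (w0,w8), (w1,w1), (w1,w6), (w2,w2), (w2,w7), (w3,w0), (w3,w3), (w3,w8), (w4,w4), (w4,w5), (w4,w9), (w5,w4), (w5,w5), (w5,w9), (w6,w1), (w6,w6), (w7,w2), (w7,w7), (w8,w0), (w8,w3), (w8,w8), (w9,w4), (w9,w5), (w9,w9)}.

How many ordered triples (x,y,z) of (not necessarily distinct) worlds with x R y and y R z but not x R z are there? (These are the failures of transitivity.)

R is transitive; there are no such tuples.

0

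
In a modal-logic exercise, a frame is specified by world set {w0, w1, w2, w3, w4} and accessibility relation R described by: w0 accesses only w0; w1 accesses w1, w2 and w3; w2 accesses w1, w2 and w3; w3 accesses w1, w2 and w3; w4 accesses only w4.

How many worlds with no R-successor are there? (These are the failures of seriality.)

0

R is serial; there are no such worlds.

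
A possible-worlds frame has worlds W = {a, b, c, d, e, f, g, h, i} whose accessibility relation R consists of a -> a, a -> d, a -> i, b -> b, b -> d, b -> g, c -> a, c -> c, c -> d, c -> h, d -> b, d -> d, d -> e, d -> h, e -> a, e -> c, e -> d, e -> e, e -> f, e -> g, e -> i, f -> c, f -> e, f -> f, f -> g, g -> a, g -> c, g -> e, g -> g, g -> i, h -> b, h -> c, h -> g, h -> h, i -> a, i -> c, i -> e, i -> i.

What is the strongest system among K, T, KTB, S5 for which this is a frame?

Reflexive (axiom T): yes — every world is R-related to itself.
Symmetric (axiom B): no — a R d but not d R a.
Euclidean (axiom 5): no — a R d and a R i, but not d R i.
So F validates K, T; KTB would additionally require R to be symmetric. The strongest is T.

T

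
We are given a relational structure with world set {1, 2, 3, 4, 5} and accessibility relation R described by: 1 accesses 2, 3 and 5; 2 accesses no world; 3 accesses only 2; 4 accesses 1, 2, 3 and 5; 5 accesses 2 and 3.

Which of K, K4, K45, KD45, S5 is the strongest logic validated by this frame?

Transitive (axiom 4): yes — every two-step R-path is closed by a direct edge.
Euclidean (axiom 5): no — 1 R 2 and 1 R 3, but not 2 R 3.
Serial (axiom D): no — 2 has no R-successor.
Reflexive (axiom T): no — 1 is not related to itself.
So F validates K, K4; K45 would additionally require R to be Euclidean. The strongest is K4.

K4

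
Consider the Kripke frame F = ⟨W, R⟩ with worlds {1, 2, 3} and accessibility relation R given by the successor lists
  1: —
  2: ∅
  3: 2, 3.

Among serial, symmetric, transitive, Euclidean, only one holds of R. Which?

transitive

Serial: no — 1 has no R-successor.
Symmetric: no — 3 R 2 but not 2 R 3.
Transitive: yes — every two-step R-path is closed by a direct edge.
Euclidean: no — 3 R 2 and 3 R 2, but not 2 R 2.
Only transitive holds.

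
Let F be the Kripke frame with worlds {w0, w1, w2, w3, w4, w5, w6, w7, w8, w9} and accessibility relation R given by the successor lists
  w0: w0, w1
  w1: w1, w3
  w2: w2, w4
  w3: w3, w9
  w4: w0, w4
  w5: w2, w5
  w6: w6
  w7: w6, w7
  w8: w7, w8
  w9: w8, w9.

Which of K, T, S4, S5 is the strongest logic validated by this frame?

Reflexive (axiom T): yes — every world is R-related to itself.
Transitive (axiom 4): no — w0 R w1 and w1 R w3, but not w0 R w3.
Euclidean (axiom 5): no — w0 R w1 and w0 R w0, but not w1 R w0.
So F validates K, T; S4 would additionally require R to be transitive. The strongest is T.

T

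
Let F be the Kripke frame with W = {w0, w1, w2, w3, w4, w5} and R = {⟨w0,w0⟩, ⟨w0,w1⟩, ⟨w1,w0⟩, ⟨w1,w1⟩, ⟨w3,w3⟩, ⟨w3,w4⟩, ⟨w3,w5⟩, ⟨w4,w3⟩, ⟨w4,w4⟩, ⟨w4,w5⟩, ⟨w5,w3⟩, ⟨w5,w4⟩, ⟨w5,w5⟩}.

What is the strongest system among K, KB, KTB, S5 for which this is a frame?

Symmetric (axiom B): yes — every pair in R has its reverse in R.
Reflexive (axiom T): no — w2 is not related to itself.
Euclidean (axiom 5): yes — any two successors of a common world are R-related.
So F validates K, KB; KTB would additionally require R to be reflexive. The strongest is KB.

KB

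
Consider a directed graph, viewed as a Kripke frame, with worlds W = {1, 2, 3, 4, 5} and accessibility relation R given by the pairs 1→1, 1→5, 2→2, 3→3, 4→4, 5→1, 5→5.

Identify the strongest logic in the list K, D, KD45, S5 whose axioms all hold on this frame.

S5

Serial (axiom D): yes — every world has a successor (e.g. 1 R 1).
Euclidean (axiom 5): yes — any two successors of a common world are R-related.
Transitive (axiom 4): yes — every two-step R-path is closed by a direct edge.
Reflexive (axiom T): yes — every world is R-related to itself.
So F validates K, D, KD45, S5. The strongest is S5.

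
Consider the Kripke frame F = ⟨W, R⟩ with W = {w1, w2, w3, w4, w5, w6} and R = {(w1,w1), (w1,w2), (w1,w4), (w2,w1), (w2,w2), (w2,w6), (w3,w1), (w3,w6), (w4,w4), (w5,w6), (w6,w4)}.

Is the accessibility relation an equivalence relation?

Reflexive: no — w3 is not related to itself.
Symmetric: no — w1 R w4 but not w4 R w1.
Transitive: no — w1 R w2 and w2 R w6, but not w1 R w6.
So R is not an equivalence relation.

No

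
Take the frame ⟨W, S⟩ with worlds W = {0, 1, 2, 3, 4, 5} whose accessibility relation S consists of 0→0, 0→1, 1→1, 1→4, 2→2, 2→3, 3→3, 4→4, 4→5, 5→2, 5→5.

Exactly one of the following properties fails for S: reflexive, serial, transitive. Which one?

Reflexive: yes — every world is S-related to itself.
Serial: yes — every world has a successor (e.g. 0 S 0).
Transitive: no — 0 S 1 and 1 S 4, but not 0 S 4.
Only transitive fails.

transitive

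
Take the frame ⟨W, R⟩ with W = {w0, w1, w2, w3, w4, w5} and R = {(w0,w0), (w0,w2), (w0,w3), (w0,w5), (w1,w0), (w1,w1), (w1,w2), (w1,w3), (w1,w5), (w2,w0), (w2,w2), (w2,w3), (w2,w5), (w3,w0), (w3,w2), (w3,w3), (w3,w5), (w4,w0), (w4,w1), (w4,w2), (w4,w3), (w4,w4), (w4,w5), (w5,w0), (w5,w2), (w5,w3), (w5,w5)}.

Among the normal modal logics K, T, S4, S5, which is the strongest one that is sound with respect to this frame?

Reflexive (axiom T): yes — every world is R-related to itself.
Transitive (axiom 4): yes — every two-step R-path is closed by a direct edge.
Euclidean (axiom 5): no — w4 R w0 and w4 R w1, but not w0 R w1.
So F validates K, T, S4; S5 would additionally require R to be Euclidean. The strongest is S4.

S4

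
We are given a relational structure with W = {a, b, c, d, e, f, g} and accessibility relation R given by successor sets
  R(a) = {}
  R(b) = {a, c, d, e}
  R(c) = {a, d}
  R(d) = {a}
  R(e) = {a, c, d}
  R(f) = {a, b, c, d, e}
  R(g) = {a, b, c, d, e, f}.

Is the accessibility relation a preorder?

No

Reflexive: no — a is not related to itself.
Transitive: yes — every two-step R-path is closed by a direct edge.
So R is not a preorder.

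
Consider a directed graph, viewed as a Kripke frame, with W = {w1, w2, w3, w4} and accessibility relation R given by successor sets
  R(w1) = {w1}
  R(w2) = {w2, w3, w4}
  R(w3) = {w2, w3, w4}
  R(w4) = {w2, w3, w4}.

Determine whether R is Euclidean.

Yes

Euclidean: yes — any two successors of a common world are R-related.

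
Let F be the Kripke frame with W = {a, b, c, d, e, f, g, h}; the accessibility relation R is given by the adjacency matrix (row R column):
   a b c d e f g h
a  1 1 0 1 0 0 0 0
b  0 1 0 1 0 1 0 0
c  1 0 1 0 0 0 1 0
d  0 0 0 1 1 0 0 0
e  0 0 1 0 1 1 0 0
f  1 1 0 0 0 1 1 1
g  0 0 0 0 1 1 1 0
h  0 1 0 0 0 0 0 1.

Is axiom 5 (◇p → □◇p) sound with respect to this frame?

By correspondence theory, 5 is valid on a frame iff R is Euclidean.
Euclidean: no — a R d and a R b, but not d R b.

No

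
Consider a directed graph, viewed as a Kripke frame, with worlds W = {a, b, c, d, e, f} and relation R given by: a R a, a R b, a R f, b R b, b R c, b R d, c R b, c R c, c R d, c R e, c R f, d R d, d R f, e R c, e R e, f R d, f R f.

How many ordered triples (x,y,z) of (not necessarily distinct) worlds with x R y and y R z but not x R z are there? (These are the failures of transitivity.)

Enumerating: (a,b,c), (a,b,d), (a,f,d), (b,c,e), (b,c,f), (b,d,f), (e,c,b), (e,c,d), (e,c,f).

9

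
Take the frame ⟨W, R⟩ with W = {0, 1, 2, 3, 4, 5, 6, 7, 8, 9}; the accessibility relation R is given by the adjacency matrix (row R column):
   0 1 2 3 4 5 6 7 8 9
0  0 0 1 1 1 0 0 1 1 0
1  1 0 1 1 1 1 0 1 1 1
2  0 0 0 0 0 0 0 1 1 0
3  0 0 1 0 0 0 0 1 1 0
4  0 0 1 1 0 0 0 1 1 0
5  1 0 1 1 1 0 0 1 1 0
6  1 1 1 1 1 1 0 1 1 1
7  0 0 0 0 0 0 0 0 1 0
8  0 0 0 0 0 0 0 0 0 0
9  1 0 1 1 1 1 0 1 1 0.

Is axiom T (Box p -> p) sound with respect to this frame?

No

By correspondence theory, T is valid on a frame iff R is reflexive.
Reflexive: no — 0 is not related to itself.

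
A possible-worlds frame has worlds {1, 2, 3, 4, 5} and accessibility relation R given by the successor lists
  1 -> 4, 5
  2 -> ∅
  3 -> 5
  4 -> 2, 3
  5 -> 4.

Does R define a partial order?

Reflexive: no — 1 is not related to itself.
Transitive: no — 1 R 4 and 4 R 2, but not 1 R 2.
Antisymmetric: yes — no distinct pair is related both ways.
So R is not a partial order.

No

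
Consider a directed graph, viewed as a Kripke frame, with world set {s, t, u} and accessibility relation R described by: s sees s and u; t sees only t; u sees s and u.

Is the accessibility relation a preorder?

Yes

Reflexive: yes — every world is R-related to itself.
Transitive: yes — every two-step R-path is closed by a direct edge.
So R is a preorder.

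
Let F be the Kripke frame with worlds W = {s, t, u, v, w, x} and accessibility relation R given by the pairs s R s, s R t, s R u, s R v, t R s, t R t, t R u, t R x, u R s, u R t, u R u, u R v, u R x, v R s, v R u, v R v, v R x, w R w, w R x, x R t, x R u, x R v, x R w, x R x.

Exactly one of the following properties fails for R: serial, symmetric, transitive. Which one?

transitive

Serial: yes — every world has a successor (e.g. s R s).
Symmetric: yes — every pair in R has its reverse in R.
Transitive: no — s R t and t R x, but not s R x.
Only transitive fails.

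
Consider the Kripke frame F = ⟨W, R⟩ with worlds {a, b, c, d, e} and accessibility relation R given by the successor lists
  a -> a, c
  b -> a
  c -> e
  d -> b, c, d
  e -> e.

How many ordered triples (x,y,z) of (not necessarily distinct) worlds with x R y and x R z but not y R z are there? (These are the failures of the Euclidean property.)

Enumerating: (a,c,a), (a,c,c), (d,b,b), (d,b,c), (d,b,d), (d,c,b), (d,c,c), (d,c,d).

8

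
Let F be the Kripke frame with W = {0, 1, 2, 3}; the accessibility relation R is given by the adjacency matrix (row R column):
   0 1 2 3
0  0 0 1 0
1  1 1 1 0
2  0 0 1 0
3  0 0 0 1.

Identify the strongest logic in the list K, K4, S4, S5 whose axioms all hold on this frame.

Transitive (axiom 4): yes — every two-step R-path is closed by a direct edge.
Reflexive (axiom T): no — 0 is not related to itself.
Euclidean (axiom 5): no — 1 R 2 and 1 R 0, but not 2 R 0.
So F validates K, K4; S4 would additionally require R to be reflexive. The strongest is K4.

K4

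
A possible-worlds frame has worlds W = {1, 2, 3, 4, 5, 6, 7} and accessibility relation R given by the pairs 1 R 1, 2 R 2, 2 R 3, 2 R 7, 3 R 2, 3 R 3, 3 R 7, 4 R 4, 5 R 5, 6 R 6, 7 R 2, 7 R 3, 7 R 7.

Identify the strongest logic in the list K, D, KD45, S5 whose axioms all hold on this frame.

Serial (axiom D): yes — every world has a successor (e.g. 1 R 1).
Euclidean (axiom 5): yes — any two successors of a common world are R-related.
Transitive (axiom 4): yes — every two-step R-path is closed by a direct edge.
Reflexive (axiom T): yes — every world is R-related to itself.
So F validates K, D, KD45, S5. The strongest is S5.

S5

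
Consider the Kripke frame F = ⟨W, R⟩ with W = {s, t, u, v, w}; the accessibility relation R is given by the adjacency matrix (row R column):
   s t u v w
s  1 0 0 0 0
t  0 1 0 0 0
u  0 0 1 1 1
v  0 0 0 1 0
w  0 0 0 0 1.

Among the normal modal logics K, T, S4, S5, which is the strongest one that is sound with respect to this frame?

S4

Reflexive (axiom T): yes — every world is R-related to itself.
Transitive (axiom 4): yes — every two-step R-path is closed by a direct edge.
Euclidean (axiom 5): no — u R v and u R w, but not v R w.
So F validates K, T, S4; S5 would additionally require R to be Euclidean. The strongest is S4.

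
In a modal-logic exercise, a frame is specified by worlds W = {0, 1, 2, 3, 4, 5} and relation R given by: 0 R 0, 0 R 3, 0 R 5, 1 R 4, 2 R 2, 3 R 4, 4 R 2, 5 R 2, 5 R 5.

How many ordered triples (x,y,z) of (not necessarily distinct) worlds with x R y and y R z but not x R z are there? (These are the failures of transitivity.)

Enumerating: (0,3,4), (0,5,2), (1,4,2), (3,4,2).

4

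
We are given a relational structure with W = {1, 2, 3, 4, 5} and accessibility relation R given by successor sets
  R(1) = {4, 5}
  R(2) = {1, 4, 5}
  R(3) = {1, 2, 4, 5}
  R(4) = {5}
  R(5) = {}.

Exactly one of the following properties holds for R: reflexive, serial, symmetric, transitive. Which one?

Reflexive: no — 1 is not related to itself.
Serial: no — 5 has no R-successor.
Symmetric: no — 1 R 4 but not 4 R 1.
Transitive: yes — every two-step R-path is closed by a direct edge.
Only transitive holds.

transitive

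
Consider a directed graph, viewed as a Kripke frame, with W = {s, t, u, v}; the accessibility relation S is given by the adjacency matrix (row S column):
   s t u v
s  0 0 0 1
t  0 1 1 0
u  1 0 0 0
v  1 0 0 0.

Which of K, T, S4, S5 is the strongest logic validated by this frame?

K

Reflexive (axiom T): no — s is not related to itself.
Transitive (axiom 4): no — t S u and u S s, but not t S s.
Euclidean (axiom 5): no — s S v and s S v, but not v S v.
So F validates K; T would additionally require S to be reflexive. The strongest is K.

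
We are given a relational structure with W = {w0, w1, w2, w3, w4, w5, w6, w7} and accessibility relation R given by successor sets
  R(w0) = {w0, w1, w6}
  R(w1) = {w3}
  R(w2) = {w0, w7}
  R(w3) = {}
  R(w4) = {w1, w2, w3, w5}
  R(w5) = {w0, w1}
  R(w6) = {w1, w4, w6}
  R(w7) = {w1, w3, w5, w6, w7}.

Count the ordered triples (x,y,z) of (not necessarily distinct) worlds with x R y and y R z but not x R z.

19

Enumerating: (w0,w1,w3), (w0,w6,w4), (w2,w0,w1), (w2,w0,w6), (w2,w7,w1), (w2,w7,w3), (w2,w7,w5), (w2,w7,w6), (w4,w2,w0), (w4,w2,w7), (w4,w5,w0), (w5,w0,w6), … and 7 more.
Total: 19.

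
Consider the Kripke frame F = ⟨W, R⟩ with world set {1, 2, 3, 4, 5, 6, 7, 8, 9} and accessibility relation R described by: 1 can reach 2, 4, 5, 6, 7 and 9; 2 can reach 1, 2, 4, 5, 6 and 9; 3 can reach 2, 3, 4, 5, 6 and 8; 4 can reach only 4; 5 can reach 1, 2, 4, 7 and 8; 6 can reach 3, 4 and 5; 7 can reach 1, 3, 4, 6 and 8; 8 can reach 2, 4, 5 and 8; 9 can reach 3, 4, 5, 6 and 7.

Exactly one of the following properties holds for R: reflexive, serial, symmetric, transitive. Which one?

Reflexive: no — 1 is not related to itself.
Serial: yes — every world has a successor (e.g. 1 R 2).
Symmetric: no — 1 R 4 but not 4 R 1.
Transitive: no — 1 R 5 and 5 R 8, but not 1 R 8.
Only serial holds.

serial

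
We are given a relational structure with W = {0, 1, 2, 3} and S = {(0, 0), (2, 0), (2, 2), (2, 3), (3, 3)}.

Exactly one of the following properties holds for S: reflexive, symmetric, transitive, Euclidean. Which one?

transitive

Reflexive: no — 1 is not related to itself.
Symmetric: no — 2 S 0 but not 0 S 2.
Transitive: yes — every two-step S-path is closed by a direct edge.
Euclidean: no — 2 S 0 and 2 S 3, but not 0 S 3.
Only transitive holds.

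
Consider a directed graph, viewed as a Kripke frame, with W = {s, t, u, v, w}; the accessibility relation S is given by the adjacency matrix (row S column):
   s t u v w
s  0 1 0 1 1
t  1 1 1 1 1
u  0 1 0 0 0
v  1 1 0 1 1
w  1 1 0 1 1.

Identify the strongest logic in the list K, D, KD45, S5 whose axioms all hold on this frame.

D

Serial (axiom D): yes — every world has a successor (e.g. s S t).
Euclidean (axiom 5): no — t S s and t S u, but not s S u.
Transitive (axiom 4): no — s S t and t S u, but not s S u.
Reflexive (axiom T): no — s is not related to itself.
So F validates K, D; KD45 would additionally require S to be Euclidean and transitive. The strongest is D.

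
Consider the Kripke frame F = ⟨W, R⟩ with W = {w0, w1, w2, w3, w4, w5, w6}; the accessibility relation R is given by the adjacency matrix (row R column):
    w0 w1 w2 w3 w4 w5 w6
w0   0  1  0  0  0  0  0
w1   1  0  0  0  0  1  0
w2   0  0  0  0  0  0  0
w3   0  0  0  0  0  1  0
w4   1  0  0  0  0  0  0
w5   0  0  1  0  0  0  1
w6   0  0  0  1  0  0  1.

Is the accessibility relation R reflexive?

No

Reflexive: no — w0 is not related to itself.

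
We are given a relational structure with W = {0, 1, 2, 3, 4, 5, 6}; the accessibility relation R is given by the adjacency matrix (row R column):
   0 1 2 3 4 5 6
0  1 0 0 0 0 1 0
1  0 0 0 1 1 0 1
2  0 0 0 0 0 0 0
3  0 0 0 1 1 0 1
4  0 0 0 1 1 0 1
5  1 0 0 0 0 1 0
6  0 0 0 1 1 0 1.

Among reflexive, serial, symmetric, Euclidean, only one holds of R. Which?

Reflexive: no — 1 is not related to itself.
Serial: no — 2 has no R-successor.
Symmetric: no — 1 R 3 but not 3 R 1.
Euclidean: yes — any two successors of a common world are R-related.
Only Euclidean holds.

Euclidean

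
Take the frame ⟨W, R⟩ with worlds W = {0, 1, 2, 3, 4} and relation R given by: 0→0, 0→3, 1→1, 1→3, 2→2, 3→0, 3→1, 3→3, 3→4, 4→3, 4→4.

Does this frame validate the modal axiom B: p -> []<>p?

Yes

The schema B characterises exactly the symmetric frames.
Symmetric: yes — every pair in R has its reverse in R.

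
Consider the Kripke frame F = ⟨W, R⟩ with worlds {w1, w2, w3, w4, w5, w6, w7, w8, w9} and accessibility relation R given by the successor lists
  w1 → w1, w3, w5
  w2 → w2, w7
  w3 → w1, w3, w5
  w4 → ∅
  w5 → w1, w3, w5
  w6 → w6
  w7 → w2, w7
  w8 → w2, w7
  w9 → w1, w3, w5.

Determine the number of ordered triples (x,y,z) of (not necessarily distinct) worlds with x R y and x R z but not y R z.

R is Euclidean; there are no such tuples.

0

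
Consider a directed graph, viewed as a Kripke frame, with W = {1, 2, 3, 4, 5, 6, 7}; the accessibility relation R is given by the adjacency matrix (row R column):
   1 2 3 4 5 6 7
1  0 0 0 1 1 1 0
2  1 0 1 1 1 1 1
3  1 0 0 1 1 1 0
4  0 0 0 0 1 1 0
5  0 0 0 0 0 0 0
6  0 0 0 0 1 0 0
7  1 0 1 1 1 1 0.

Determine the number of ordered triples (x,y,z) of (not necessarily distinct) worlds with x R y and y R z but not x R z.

R is transitive; there are no such tuples.

0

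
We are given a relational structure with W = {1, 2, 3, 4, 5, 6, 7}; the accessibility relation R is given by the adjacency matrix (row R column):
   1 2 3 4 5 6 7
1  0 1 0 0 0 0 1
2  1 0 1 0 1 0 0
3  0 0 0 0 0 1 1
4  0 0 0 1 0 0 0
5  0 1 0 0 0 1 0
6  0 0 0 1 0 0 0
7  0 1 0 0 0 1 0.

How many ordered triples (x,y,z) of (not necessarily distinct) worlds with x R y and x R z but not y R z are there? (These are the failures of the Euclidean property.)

Enumerating: (1,2,2), (1,2,7), (1,7,7), (2,1,1), (2,1,3), (2,1,5), (2,3,1), (2,3,3), (2,3,5), (2,5,1), (2,5,3), (2,5,5), … and 11 more.
Total: 23.

23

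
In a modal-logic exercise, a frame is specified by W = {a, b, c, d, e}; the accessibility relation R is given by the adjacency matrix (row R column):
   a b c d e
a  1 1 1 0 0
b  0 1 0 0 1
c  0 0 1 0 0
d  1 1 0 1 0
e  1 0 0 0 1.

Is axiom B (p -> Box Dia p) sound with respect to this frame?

Axiom B corresponds to the accessibility relation being symmetric.
Symmetric: no — a R b but not b R a.

No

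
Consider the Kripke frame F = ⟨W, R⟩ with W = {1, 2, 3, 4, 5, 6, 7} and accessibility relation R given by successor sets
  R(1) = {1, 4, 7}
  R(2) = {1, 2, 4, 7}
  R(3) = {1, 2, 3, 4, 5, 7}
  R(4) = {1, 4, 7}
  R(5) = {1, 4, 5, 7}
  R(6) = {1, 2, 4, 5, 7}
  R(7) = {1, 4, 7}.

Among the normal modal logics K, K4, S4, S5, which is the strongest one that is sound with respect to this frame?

Transitive (axiom 4): yes — every two-step R-path is closed by a direct edge.
Reflexive (axiom T): no — 6 is not related to itself.
Euclidean (axiom 5): no — 3 R 1 and 3 R 2, but not 1 R 2.
So F validates K, K4; S4 would additionally require R to be reflexive. The strongest is K4.

K4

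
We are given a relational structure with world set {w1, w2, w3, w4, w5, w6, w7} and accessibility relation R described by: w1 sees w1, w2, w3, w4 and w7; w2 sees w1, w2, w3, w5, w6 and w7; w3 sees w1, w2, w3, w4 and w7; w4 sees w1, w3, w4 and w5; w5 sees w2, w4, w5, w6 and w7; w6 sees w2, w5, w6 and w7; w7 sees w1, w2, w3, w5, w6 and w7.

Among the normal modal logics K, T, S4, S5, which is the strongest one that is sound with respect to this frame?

Reflexive (axiom T): yes — every world is R-related to itself.
Transitive (axiom 4): no — w1 R w2 and w2 R w5, but not w1 R w5.
Euclidean (axiom 5): no — w1 R w2 and w1 R w4, but not w2 R w4.
So F validates K, T; S4 would additionally require R to be transitive. The strongest is T.

T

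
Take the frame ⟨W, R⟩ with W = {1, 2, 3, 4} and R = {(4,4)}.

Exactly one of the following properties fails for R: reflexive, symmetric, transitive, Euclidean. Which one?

reflexive

Reflexive: no — 1 is not related to itself.
Symmetric: yes — every pair in R has its reverse in R.
Transitive: yes — every two-step R-path is closed by a direct edge.
Euclidean: yes — any two successors of a common world are R-related.
Only reflexive fails.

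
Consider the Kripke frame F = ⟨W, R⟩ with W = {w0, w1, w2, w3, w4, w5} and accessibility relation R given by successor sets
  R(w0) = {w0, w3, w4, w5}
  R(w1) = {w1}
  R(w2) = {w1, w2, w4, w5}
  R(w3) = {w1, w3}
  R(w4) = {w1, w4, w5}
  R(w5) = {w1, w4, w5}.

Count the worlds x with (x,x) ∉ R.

0

R is reflexive; there are no such worlds.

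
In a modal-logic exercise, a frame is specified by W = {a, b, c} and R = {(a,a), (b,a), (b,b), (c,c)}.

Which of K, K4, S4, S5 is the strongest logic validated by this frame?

S4

Transitive (axiom 4): yes — every two-step R-path is closed by a direct edge.
Reflexive (axiom T): yes — every world is R-related to itself.
Euclidean (axiom 5): no — b R a and b R b, but not a R b.
So F validates K, K4, S4; S5 would additionally require R to be Euclidean. The strongest is S4.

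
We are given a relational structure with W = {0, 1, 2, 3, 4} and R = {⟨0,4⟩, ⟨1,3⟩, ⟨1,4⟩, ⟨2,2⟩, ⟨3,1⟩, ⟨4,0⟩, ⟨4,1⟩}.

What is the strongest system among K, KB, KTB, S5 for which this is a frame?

Symmetric (axiom B): yes — every pair in R has its reverse in R.
Reflexive (axiom T): no — 0 is not related to itself.
Euclidean (axiom 5): no — 1 R 3 and 1 R 4, but not 3 R 4.
So F validates K, KB; KTB would additionally require R to be reflexive. The strongest is KB.

KB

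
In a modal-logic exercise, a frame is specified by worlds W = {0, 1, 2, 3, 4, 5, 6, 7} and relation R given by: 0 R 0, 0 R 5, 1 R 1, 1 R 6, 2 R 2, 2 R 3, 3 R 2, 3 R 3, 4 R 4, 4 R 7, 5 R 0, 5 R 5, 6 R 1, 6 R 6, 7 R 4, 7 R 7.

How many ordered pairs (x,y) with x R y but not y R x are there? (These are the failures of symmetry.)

0

R is symmetric; there are no such tuples.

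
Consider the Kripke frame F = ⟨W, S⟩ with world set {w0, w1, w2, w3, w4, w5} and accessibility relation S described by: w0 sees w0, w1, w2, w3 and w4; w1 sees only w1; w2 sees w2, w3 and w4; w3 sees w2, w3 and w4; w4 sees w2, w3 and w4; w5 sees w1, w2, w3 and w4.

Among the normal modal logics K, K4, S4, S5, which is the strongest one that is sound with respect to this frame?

K4

Transitive (axiom 4): yes — every two-step S-path is closed by a direct edge.
Reflexive (axiom T): no — w5 is not related to itself.
Euclidean (axiom 5): no — w0 S w1 and w0 S w2, but not w1 S w2.
So F validates K, K4; S4 would additionally require S to be reflexive. The strongest is K4.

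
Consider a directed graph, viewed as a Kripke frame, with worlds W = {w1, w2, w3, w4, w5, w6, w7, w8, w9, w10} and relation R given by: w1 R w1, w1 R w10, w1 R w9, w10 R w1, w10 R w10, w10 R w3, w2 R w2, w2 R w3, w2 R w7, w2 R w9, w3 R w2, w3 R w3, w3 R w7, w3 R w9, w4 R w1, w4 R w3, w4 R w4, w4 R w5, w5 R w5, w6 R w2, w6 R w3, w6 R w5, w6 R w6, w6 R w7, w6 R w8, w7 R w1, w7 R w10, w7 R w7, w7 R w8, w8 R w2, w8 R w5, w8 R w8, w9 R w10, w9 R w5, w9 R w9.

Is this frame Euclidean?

Euclidean: no — w1 R w10 and w1 R w9, but not w10 R w9.

No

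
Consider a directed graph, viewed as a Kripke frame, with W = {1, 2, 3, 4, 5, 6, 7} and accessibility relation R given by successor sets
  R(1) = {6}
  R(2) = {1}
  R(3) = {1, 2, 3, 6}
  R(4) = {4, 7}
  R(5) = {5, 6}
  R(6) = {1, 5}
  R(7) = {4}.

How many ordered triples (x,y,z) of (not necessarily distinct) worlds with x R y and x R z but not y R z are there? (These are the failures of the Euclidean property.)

Enumerating: (1,6,6), (2,1,1), (3,1,1), (3,1,2), (3,1,3), (3,2,2), (3,2,3), (3,2,6), (3,6,2), (3,6,3), (3,6,6), (4,7,7), (5,6,6), (6,1,1), (6,1,5), (6,5,1).

16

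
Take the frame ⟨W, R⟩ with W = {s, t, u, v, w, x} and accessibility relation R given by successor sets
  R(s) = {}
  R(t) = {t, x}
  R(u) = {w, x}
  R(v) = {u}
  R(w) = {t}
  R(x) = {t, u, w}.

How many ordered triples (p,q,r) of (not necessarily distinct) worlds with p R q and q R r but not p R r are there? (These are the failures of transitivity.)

10

Enumerating: (t,x,u), (t,x,w), (u,w,t), (u,x,t), (u,x,u), (v,u,w), (v,u,x), (w,t,x), (x,t,x), (x,u,x).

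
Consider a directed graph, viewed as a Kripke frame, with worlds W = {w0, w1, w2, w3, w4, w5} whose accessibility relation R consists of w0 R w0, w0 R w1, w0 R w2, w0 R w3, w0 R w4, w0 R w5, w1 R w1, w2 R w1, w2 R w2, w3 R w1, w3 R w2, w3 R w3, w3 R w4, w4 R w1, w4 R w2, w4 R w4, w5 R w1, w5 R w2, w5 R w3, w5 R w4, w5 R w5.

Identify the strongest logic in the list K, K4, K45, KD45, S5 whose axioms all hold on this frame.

K4

Transitive (axiom 4): yes — every two-step R-path is closed by a direct edge.
Euclidean (axiom 5): no — w0 R w1 and w0 R w2, but not w1 R w2.
Serial (axiom D): yes — every world has a successor (e.g. w0 R w0).
Reflexive (axiom T): yes — every world is R-related to itself.
So F validates K, K4; K45 would additionally require R to be Euclidean. The strongest is K4.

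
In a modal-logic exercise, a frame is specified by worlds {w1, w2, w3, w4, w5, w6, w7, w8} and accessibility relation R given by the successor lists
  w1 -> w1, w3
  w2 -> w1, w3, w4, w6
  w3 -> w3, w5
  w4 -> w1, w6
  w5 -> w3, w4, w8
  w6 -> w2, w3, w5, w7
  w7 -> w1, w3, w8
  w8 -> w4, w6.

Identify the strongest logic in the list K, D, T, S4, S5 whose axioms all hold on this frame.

D

Serial (axiom D): yes — every world has a successor (e.g. w1 R w1).
Reflexive (axiom T): no — w2 is not related to itself.
Transitive (axiom 4): no — w1 R w3 and w3 R w5, but not w1 R w5.
Euclidean (axiom 5): no — w2 R w1 and w2 R w4, but not w1 R w4.
So F validates K, D; T would additionally require R to be reflexive. The strongest is D.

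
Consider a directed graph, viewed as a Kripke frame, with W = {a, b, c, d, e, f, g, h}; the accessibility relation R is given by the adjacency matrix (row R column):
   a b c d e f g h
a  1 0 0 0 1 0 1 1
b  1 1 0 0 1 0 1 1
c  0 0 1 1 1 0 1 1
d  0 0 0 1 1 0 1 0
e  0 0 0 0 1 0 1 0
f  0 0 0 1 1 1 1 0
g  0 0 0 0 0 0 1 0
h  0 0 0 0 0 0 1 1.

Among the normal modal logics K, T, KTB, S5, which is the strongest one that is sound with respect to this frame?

T

Reflexive (axiom T): yes — every world is R-related to itself.
Symmetric (axiom B): no — a R e but not e R a.
Euclidean (axiom 5): no — a R e and a R h, but not e R h.
So F validates K, T; KTB would additionally require R to be symmetric. The strongest is T.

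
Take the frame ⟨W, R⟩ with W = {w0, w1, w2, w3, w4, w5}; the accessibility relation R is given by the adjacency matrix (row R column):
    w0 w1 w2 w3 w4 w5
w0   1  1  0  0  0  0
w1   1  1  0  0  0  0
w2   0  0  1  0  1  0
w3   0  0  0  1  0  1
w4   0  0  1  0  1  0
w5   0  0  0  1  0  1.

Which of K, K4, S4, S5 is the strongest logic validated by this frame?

Transitive (axiom 4): yes — every two-step R-path is closed by a direct edge.
Reflexive (axiom T): yes — every world is R-related to itself.
Euclidean (axiom 5): yes — any two successors of a common world are R-related.
So F validates K, K4, S4, S5. The strongest is S5.

S5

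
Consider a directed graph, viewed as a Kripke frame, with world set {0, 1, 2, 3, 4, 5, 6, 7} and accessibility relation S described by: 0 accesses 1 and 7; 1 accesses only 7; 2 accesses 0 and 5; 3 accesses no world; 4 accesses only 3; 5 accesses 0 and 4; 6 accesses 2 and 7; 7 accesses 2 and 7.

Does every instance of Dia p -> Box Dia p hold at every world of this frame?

No

Axiom 5 corresponds to the accessibility relation being Euclidean.
Euclidean: no — 0 S 7 and 0 S 1, but not 7 S 1.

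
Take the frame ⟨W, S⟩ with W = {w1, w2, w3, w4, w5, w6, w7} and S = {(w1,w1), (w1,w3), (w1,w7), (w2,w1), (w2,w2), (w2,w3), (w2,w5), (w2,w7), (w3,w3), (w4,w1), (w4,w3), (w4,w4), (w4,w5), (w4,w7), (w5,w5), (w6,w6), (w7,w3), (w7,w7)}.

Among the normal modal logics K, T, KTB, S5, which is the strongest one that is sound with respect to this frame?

Reflexive (axiom T): yes — every world is S-related to itself.
Symmetric (axiom B): no — w1 S w3 but not w3 S w1.
Euclidean (axiom 5): no — w1 S w3 and w1 S w7, but not w3 S w7.
So F validates K, T; KTB would additionally require S to be symmetric. The strongest is T.

T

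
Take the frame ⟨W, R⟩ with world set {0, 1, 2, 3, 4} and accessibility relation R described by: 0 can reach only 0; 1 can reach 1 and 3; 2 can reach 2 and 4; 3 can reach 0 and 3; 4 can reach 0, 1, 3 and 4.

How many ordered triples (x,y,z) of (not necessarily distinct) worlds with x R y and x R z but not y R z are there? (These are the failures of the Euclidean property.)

Enumerating: (1,3,1), (2,4,2), (3,0,3), (4,0,1), (4,0,3), (4,0,4), (4,1,0), (4,1,4), (4,3,1), (4,3,4).

10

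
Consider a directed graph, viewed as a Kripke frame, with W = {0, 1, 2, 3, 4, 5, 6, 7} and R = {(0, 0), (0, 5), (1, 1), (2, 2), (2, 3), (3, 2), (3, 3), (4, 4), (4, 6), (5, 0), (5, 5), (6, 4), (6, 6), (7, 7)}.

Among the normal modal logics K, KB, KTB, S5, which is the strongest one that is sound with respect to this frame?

Symmetric (axiom B): yes — every pair in R has its reverse in R.
Reflexive (axiom T): yes — every world is R-related to itself.
Euclidean (axiom 5): yes — any two successors of a common world are R-related.
So F validates K, KB, KTB, S5. The strongest is S5.

S5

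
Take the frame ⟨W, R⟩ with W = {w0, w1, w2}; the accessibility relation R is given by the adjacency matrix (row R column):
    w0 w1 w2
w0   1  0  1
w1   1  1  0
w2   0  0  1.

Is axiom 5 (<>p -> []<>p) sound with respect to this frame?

The schema 5 characterises exactly the Euclidean frames.
Euclidean: no — w0 R w2 and w0 R w0, but not w2 R w0.

No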